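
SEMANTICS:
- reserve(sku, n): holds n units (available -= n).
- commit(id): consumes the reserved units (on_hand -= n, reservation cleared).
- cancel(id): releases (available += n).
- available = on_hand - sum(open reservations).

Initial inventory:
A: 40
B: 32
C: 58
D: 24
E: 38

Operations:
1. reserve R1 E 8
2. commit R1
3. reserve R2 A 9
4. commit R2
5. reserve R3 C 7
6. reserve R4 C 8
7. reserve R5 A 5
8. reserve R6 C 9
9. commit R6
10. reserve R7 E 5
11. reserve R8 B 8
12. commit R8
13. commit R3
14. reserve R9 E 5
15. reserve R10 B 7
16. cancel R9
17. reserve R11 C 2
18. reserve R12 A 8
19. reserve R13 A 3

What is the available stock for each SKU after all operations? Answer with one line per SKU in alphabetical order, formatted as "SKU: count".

Step 1: reserve R1 E 8 -> on_hand[A=40 B=32 C=58 D=24 E=38] avail[A=40 B=32 C=58 D=24 E=30] open={R1}
Step 2: commit R1 -> on_hand[A=40 B=32 C=58 D=24 E=30] avail[A=40 B=32 C=58 D=24 E=30] open={}
Step 3: reserve R2 A 9 -> on_hand[A=40 B=32 C=58 D=24 E=30] avail[A=31 B=32 C=58 D=24 E=30] open={R2}
Step 4: commit R2 -> on_hand[A=31 B=32 C=58 D=24 E=30] avail[A=31 B=32 C=58 D=24 E=30] open={}
Step 5: reserve R3 C 7 -> on_hand[A=31 B=32 C=58 D=24 E=30] avail[A=31 B=32 C=51 D=24 E=30] open={R3}
Step 6: reserve R4 C 8 -> on_hand[A=31 B=32 C=58 D=24 E=30] avail[A=31 B=32 C=43 D=24 E=30] open={R3,R4}
Step 7: reserve R5 A 5 -> on_hand[A=31 B=32 C=58 D=24 E=30] avail[A=26 B=32 C=43 D=24 E=30] open={R3,R4,R5}
Step 8: reserve R6 C 9 -> on_hand[A=31 B=32 C=58 D=24 E=30] avail[A=26 B=32 C=34 D=24 E=30] open={R3,R4,R5,R6}
Step 9: commit R6 -> on_hand[A=31 B=32 C=49 D=24 E=30] avail[A=26 B=32 C=34 D=24 E=30] open={R3,R4,R5}
Step 10: reserve R7 E 5 -> on_hand[A=31 B=32 C=49 D=24 E=30] avail[A=26 B=32 C=34 D=24 E=25] open={R3,R4,R5,R7}
Step 11: reserve R8 B 8 -> on_hand[A=31 B=32 C=49 D=24 E=30] avail[A=26 B=24 C=34 D=24 E=25] open={R3,R4,R5,R7,R8}
Step 12: commit R8 -> on_hand[A=31 B=24 C=49 D=24 E=30] avail[A=26 B=24 C=34 D=24 E=25] open={R3,R4,R5,R7}
Step 13: commit R3 -> on_hand[A=31 B=24 C=42 D=24 E=30] avail[A=26 B=24 C=34 D=24 E=25] open={R4,R5,R7}
Step 14: reserve R9 E 5 -> on_hand[A=31 B=24 C=42 D=24 E=30] avail[A=26 B=24 C=34 D=24 E=20] open={R4,R5,R7,R9}
Step 15: reserve R10 B 7 -> on_hand[A=31 B=24 C=42 D=24 E=30] avail[A=26 B=17 C=34 D=24 E=20] open={R10,R4,R5,R7,R9}
Step 16: cancel R9 -> on_hand[A=31 B=24 C=42 D=24 E=30] avail[A=26 B=17 C=34 D=24 E=25] open={R10,R4,R5,R7}
Step 17: reserve R11 C 2 -> on_hand[A=31 B=24 C=42 D=24 E=30] avail[A=26 B=17 C=32 D=24 E=25] open={R10,R11,R4,R5,R7}
Step 18: reserve R12 A 8 -> on_hand[A=31 B=24 C=42 D=24 E=30] avail[A=18 B=17 C=32 D=24 E=25] open={R10,R11,R12,R4,R5,R7}
Step 19: reserve R13 A 3 -> on_hand[A=31 B=24 C=42 D=24 E=30] avail[A=15 B=17 C=32 D=24 E=25] open={R10,R11,R12,R13,R4,R5,R7}

Answer: A: 15
B: 17
C: 32
D: 24
E: 25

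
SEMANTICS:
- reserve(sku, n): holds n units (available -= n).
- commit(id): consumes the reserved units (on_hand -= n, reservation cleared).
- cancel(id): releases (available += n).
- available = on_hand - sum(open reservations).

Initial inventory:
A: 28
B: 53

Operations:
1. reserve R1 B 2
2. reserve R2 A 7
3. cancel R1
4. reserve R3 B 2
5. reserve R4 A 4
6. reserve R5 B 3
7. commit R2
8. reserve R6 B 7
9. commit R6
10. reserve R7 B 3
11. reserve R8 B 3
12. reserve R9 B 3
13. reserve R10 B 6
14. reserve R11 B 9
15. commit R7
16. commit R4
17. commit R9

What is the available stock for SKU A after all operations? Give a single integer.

Answer: 17

Derivation:
Step 1: reserve R1 B 2 -> on_hand[A=28 B=53] avail[A=28 B=51] open={R1}
Step 2: reserve R2 A 7 -> on_hand[A=28 B=53] avail[A=21 B=51] open={R1,R2}
Step 3: cancel R1 -> on_hand[A=28 B=53] avail[A=21 B=53] open={R2}
Step 4: reserve R3 B 2 -> on_hand[A=28 B=53] avail[A=21 B=51] open={R2,R3}
Step 5: reserve R4 A 4 -> on_hand[A=28 B=53] avail[A=17 B=51] open={R2,R3,R4}
Step 6: reserve R5 B 3 -> on_hand[A=28 B=53] avail[A=17 B=48] open={R2,R3,R4,R5}
Step 7: commit R2 -> on_hand[A=21 B=53] avail[A=17 B=48] open={R3,R4,R5}
Step 8: reserve R6 B 7 -> on_hand[A=21 B=53] avail[A=17 B=41] open={R3,R4,R5,R6}
Step 9: commit R6 -> on_hand[A=21 B=46] avail[A=17 B=41] open={R3,R4,R5}
Step 10: reserve R7 B 3 -> on_hand[A=21 B=46] avail[A=17 B=38] open={R3,R4,R5,R7}
Step 11: reserve R8 B 3 -> on_hand[A=21 B=46] avail[A=17 B=35] open={R3,R4,R5,R7,R8}
Step 12: reserve R9 B 3 -> on_hand[A=21 B=46] avail[A=17 B=32] open={R3,R4,R5,R7,R8,R9}
Step 13: reserve R10 B 6 -> on_hand[A=21 B=46] avail[A=17 B=26] open={R10,R3,R4,R5,R7,R8,R9}
Step 14: reserve R11 B 9 -> on_hand[A=21 B=46] avail[A=17 B=17] open={R10,R11,R3,R4,R5,R7,R8,R9}
Step 15: commit R7 -> on_hand[A=21 B=43] avail[A=17 B=17] open={R10,R11,R3,R4,R5,R8,R9}
Step 16: commit R4 -> on_hand[A=17 B=43] avail[A=17 B=17] open={R10,R11,R3,R5,R8,R9}
Step 17: commit R9 -> on_hand[A=17 B=40] avail[A=17 B=17] open={R10,R11,R3,R5,R8}
Final available[A] = 17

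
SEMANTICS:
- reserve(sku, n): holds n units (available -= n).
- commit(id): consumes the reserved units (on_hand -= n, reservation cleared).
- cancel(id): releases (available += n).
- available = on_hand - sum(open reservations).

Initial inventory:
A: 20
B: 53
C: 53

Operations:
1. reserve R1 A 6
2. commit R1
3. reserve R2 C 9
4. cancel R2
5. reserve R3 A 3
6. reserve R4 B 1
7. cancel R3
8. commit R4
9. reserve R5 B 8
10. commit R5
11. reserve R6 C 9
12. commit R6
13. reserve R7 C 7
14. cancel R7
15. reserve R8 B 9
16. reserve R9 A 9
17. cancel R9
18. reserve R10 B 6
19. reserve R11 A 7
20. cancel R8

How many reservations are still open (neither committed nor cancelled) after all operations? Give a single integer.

Step 1: reserve R1 A 6 -> on_hand[A=20 B=53 C=53] avail[A=14 B=53 C=53] open={R1}
Step 2: commit R1 -> on_hand[A=14 B=53 C=53] avail[A=14 B=53 C=53] open={}
Step 3: reserve R2 C 9 -> on_hand[A=14 B=53 C=53] avail[A=14 B=53 C=44] open={R2}
Step 4: cancel R2 -> on_hand[A=14 B=53 C=53] avail[A=14 B=53 C=53] open={}
Step 5: reserve R3 A 3 -> on_hand[A=14 B=53 C=53] avail[A=11 B=53 C=53] open={R3}
Step 6: reserve R4 B 1 -> on_hand[A=14 B=53 C=53] avail[A=11 B=52 C=53] open={R3,R4}
Step 7: cancel R3 -> on_hand[A=14 B=53 C=53] avail[A=14 B=52 C=53] open={R4}
Step 8: commit R4 -> on_hand[A=14 B=52 C=53] avail[A=14 B=52 C=53] open={}
Step 9: reserve R5 B 8 -> on_hand[A=14 B=52 C=53] avail[A=14 B=44 C=53] open={R5}
Step 10: commit R5 -> on_hand[A=14 B=44 C=53] avail[A=14 B=44 C=53] open={}
Step 11: reserve R6 C 9 -> on_hand[A=14 B=44 C=53] avail[A=14 B=44 C=44] open={R6}
Step 12: commit R6 -> on_hand[A=14 B=44 C=44] avail[A=14 B=44 C=44] open={}
Step 13: reserve R7 C 7 -> on_hand[A=14 B=44 C=44] avail[A=14 B=44 C=37] open={R7}
Step 14: cancel R7 -> on_hand[A=14 B=44 C=44] avail[A=14 B=44 C=44] open={}
Step 15: reserve R8 B 9 -> on_hand[A=14 B=44 C=44] avail[A=14 B=35 C=44] open={R8}
Step 16: reserve R9 A 9 -> on_hand[A=14 B=44 C=44] avail[A=5 B=35 C=44] open={R8,R9}
Step 17: cancel R9 -> on_hand[A=14 B=44 C=44] avail[A=14 B=35 C=44] open={R8}
Step 18: reserve R10 B 6 -> on_hand[A=14 B=44 C=44] avail[A=14 B=29 C=44] open={R10,R8}
Step 19: reserve R11 A 7 -> on_hand[A=14 B=44 C=44] avail[A=7 B=29 C=44] open={R10,R11,R8}
Step 20: cancel R8 -> on_hand[A=14 B=44 C=44] avail[A=7 B=38 C=44] open={R10,R11}
Open reservations: ['R10', 'R11'] -> 2

Answer: 2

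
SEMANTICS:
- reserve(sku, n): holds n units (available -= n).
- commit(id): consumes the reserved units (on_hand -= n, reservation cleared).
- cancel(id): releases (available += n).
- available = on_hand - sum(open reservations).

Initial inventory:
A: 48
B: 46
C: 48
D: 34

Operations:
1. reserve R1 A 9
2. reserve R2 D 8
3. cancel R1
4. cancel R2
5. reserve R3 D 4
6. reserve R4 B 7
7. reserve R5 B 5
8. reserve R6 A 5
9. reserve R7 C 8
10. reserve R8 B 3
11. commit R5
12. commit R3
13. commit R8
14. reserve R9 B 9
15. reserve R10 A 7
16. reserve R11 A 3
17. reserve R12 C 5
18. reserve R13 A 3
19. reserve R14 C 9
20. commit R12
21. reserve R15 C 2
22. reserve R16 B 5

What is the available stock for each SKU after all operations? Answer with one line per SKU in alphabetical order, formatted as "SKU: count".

Step 1: reserve R1 A 9 -> on_hand[A=48 B=46 C=48 D=34] avail[A=39 B=46 C=48 D=34] open={R1}
Step 2: reserve R2 D 8 -> on_hand[A=48 B=46 C=48 D=34] avail[A=39 B=46 C=48 D=26] open={R1,R2}
Step 3: cancel R1 -> on_hand[A=48 B=46 C=48 D=34] avail[A=48 B=46 C=48 D=26] open={R2}
Step 4: cancel R2 -> on_hand[A=48 B=46 C=48 D=34] avail[A=48 B=46 C=48 D=34] open={}
Step 5: reserve R3 D 4 -> on_hand[A=48 B=46 C=48 D=34] avail[A=48 B=46 C=48 D=30] open={R3}
Step 6: reserve R4 B 7 -> on_hand[A=48 B=46 C=48 D=34] avail[A=48 B=39 C=48 D=30] open={R3,R4}
Step 7: reserve R5 B 5 -> on_hand[A=48 B=46 C=48 D=34] avail[A=48 B=34 C=48 D=30] open={R3,R4,R5}
Step 8: reserve R6 A 5 -> on_hand[A=48 B=46 C=48 D=34] avail[A=43 B=34 C=48 D=30] open={R3,R4,R5,R6}
Step 9: reserve R7 C 8 -> on_hand[A=48 B=46 C=48 D=34] avail[A=43 B=34 C=40 D=30] open={R3,R4,R5,R6,R7}
Step 10: reserve R8 B 3 -> on_hand[A=48 B=46 C=48 D=34] avail[A=43 B=31 C=40 D=30] open={R3,R4,R5,R6,R7,R8}
Step 11: commit R5 -> on_hand[A=48 B=41 C=48 D=34] avail[A=43 B=31 C=40 D=30] open={R3,R4,R6,R7,R8}
Step 12: commit R3 -> on_hand[A=48 B=41 C=48 D=30] avail[A=43 B=31 C=40 D=30] open={R4,R6,R7,R8}
Step 13: commit R8 -> on_hand[A=48 B=38 C=48 D=30] avail[A=43 B=31 C=40 D=30] open={R4,R6,R7}
Step 14: reserve R9 B 9 -> on_hand[A=48 B=38 C=48 D=30] avail[A=43 B=22 C=40 D=30] open={R4,R6,R7,R9}
Step 15: reserve R10 A 7 -> on_hand[A=48 B=38 C=48 D=30] avail[A=36 B=22 C=40 D=30] open={R10,R4,R6,R7,R9}
Step 16: reserve R11 A 3 -> on_hand[A=48 B=38 C=48 D=30] avail[A=33 B=22 C=40 D=30] open={R10,R11,R4,R6,R7,R9}
Step 17: reserve R12 C 5 -> on_hand[A=48 B=38 C=48 D=30] avail[A=33 B=22 C=35 D=30] open={R10,R11,R12,R4,R6,R7,R9}
Step 18: reserve R13 A 3 -> on_hand[A=48 B=38 C=48 D=30] avail[A=30 B=22 C=35 D=30] open={R10,R11,R12,R13,R4,R6,R7,R9}
Step 19: reserve R14 C 9 -> on_hand[A=48 B=38 C=48 D=30] avail[A=30 B=22 C=26 D=30] open={R10,R11,R12,R13,R14,R4,R6,R7,R9}
Step 20: commit R12 -> on_hand[A=48 B=38 C=43 D=30] avail[A=30 B=22 C=26 D=30] open={R10,R11,R13,R14,R4,R6,R7,R9}
Step 21: reserve R15 C 2 -> on_hand[A=48 B=38 C=43 D=30] avail[A=30 B=22 C=24 D=30] open={R10,R11,R13,R14,R15,R4,R6,R7,R9}
Step 22: reserve R16 B 5 -> on_hand[A=48 B=38 C=43 D=30] avail[A=30 B=17 C=24 D=30] open={R10,R11,R13,R14,R15,R16,R4,R6,R7,R9}

Answer: A: 30
B: 17
C: 24
D: 30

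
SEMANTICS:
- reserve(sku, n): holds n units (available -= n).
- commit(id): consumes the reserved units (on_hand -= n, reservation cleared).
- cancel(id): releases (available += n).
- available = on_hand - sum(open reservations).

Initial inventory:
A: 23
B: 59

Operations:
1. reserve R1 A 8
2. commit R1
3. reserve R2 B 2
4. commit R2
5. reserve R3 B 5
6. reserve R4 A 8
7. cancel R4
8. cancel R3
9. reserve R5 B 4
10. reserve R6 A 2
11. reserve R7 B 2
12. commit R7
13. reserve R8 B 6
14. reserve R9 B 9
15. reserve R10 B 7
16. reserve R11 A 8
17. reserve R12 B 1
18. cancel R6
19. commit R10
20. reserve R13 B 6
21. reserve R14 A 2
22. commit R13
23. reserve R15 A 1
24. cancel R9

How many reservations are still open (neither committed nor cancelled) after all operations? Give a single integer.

Answer: 6

Derivation:
Step 1: reserve R1 A 8 -> on_hand[A=23 B=59] avail[A=15 B=59] open={R1}
Step 2: commit R1 -> on_hand[A=15 B=59] avail[A=15 B=59] open={}
Step 3: reserve R2 B 2 -> on_hand[A=15 B=59] avail[A=15 B=57] open={R2}
Step 4: commit R2 -> on_hand[A=15 B=57] avail[A=15 B=57] open={}
Step 5: reserve R3 B 5 -> on_hand[A=15 B=57] avail[A=15 B=52] open={R3}
Step 6: reserve R4 A 8 -> on_hand[A=15 B=57] avail[A=7 B=52] open={R3,R4}
Step 7: cancel R4 -> on_hand[A=15 B=57] avail[A=15 B=52] open={R3}
Step 8: cancel R3 -> on_hand[A=15 B=57] avail[A=15 B=57] open={}
Step 9: reserve R5 B 4 -> on_hand[A=15 B=57] avail[A=15 B=53] open={R5}
Step 10: reserve R6 A 2 -> on_hand[A=15 B=57] avail[A=13 B=53] open={R5,R6}
Step 11: reserve R7 B 2 -> on_hand[A=15 B=57] avail[A=13 B=51] open={R5,R6,R7}
Step 12: commit R7 -> on_hand[A=15 B=55] avail[A=13 B=51] open={R5,R6}
Step 13: reserve R8 B 6 -> on_hand[A=15 B=55] avail[A=13 B=45] open={R5,R6,R8}
Step 14: reserve R9 B 9 -> on_hand[A=15 B=55] avail[A=13 B=36] open={R5,R6,R8,R9}
Step 15: reserve R10 B 7 -> on_hand[A=15 B=55] avail[A=13 B=29] open={R10,R5,R6,R8,R9}
Step 16: reserve R11 A 8 -> on_hand[A=15 B=55] avail[A=5 B=29] open={R10,R11,R5,R6,R8,R9}
Step 17: reserve R12 B 1 -> on_hand[A=15 B=55] avail[A=5 B=28] open={R10,R11,R12,R5,R6,R8,R9}
Step 18: cancel R6 -> on_hand[A=15 B=55] avail[A=7 B=28] open={R10,R11,R12,R5,R8,R9}
Step 19: commit R10 -> on_hand[A=15 B=48] avail[A=7 B=28] open={R11,R12,R5,R8,R9}
Step 20: reserve R13 B 6 -> on_hand[A=15 B=48] avail[A=7 B=22] open={R11,R12,R13,R5,R8,R9}
Step 21: reserve R14 A 2 -> on_hand[A=15 B=48] avail[A=5 B=22] open={R11,R12,R13,R14,R5,R8,R9}
Step 22: commit R13 -> on_hand[A=15 B=42] avail[A=5 B=22] open={R11,R12,R14,R5,R8,R9}
Step 23: reserve R15 A 1 -> on_hand[A=15 B=42] avail[A=4 B=22] open={R11,R12,R14,R15,R5,R8,R9}
Step 24: cancel R9 -> on_hand[A=15 B=42] avail[A=4 B=31] open={R11,R12,R14,R15,R5,R8}
Open reservations: ['R11', 'R12', 'R14', 'R15', 'R5', 'R8'] -> 6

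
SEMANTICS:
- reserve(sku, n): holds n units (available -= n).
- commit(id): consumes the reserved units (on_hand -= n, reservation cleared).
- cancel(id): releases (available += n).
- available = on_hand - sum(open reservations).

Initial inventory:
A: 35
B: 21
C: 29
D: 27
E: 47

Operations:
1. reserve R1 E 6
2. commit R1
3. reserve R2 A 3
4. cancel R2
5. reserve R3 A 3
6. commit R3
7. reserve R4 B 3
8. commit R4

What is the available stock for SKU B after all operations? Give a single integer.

Step 1: reserve R1 E 6 -> on_hand[A=35 B=21 C=29 D=27 E=47] avail[A=35 B=21 C=29 D=27 E=41] open={R1}
Step 2: commit R1 -> on_hand[A=35 B=21 C=29 D=27 E=41] avail[A=35 B=21 C=29 D=27 E=41] open={}
Step 3: reserve R2 A 3 -> on_hand[A=35 B=21 C=29 D=27 E=41] avail[A=32 B=21 C=29 D=27 E=41] open={R2}
Step 4: cancel R2 -> on_hand[A=35 B=21 C=29 D=27 E=41] avail[A=35 B=21 C=29 D=27 E=41] open={}
Step 5: reserve R3 A 3 -> on_hand[A=35 B=21 C=29 D=27 E=41] avail[A=32 B=21 C=29 D=27 E=41] open={R3}
Step 6: commit R3 -> on_hand[A=32 B=21 C=29 D=27 E=41] avail[A=32 B=21 C=29 D=27 E=41] open={}
Step 7: reserve R4 B 3 -> on_hand[A=32 B=21 C=29 D=27 E=41] avail[A=32 B=18 C=29 D=27 E=41] open={R4}
Step 8: commit R4 -> on_hand[A=32 B=18 C=29 D=27 E=41] avail[A=32 B=18 C=29 D=27 E=41] open={}
Final available[B] = 18

Answer: 18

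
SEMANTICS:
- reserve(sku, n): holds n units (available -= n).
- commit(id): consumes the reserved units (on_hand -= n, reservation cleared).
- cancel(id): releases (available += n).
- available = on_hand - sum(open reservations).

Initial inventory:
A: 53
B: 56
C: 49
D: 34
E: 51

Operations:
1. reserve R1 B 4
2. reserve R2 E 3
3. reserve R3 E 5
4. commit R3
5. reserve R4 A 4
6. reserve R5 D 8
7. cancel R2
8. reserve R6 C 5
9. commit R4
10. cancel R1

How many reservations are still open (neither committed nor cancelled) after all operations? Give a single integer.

Step 1: reserve R1 B 4 -> on_hand[A=53 B=56 C=49 D=34 E=51] avail[A=53 B=52 C=49 D=34 E=51] open={R1}
Step 2: reserve R2 E 3 -> on_hand[A=53 B=56 C=49 D=34 E=51] avail[A=53 B=52 C=49 D=34 E=48] open={R1,R2}
Step 3: reserve R3 E 5 -> on_hand[A=53 B=56 C=49 D=34 E=51] avail[A=53 B=52 C=49 D=34 E=43] open={R1,R2,R3}
Step 4: commit R3 -> on_hand[A=53 B=56 C=49 D=34 E=46] avail[A=53 B=52 C=49 D=34 E=43] open={R1,R2}
Step 5: reserve R4 A 4 -> on_hand[A=53 B=56 C=49 D=34 E=46] avail[A=49 B=52 C=49 D=34 E=43] open={R1,R2,R4}
Step 6: reserve R5 D 8 -> on_hand[A=53 B=56 C=49 D=34 E=46] avail[A=49 B=52 C=49 D=26 E=43] open={R1,R2,R4,R5}
Step 7: cancel R2 -> on_hand[A=53 B=56 C=49 D=34 E=46] avail[A=49 B=52 C=49 D=26 E=46] open={R1,R4,R5}
Step 8: reserve R6 C 5 -> on_hand[A=53 B=56 C=49 D=34 E=46] avail[A=49 B=52 C=44 D=26 E=46] open={R1,R4,R5,R6}
Step 9: commit R4 -> on_hand[A=49 B=56 C=49 D=34 E=46] avail[A=49 B=52 C=44 D=26 E=46] open={R1,R5,R6}
Step 10: cancel R1 -> on_hand[A=49 B=56 C=49 D=34 E=46] avail[A=49 B=56 C=44 D=26 E=46] open={R5,R6}
Open reservations: ['R5', 'R6'] -> 2

Answer: 2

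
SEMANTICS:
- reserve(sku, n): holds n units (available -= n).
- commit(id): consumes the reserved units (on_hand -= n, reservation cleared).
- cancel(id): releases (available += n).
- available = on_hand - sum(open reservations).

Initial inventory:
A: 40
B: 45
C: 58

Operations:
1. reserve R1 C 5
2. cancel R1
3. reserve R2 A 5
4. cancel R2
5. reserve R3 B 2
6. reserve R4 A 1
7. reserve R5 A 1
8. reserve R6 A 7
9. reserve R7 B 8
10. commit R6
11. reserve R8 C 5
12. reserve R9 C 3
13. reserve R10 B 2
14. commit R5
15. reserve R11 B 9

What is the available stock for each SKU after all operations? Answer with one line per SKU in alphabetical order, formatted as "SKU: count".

Step 1: reserve R1 C 5 -> on_hand[A=40 B=45 C=58] avail[A=40 B=45 C=53] open={R1}
Step 2: cancel R1 -> on_hand[A=40 B=45 C=58] avail[A=40 B=45 C=58] open={}
Step 3: reserve R2 A 5 -> on_hand[A=40 B=45 C=58] avail[A=35 B=45 C=58] open={R2}
Step 4: cancel R2 -> on_hand[A=40 B=45 C=58] avail[A=40 B=45 C=58] open={}
Step 5: reserve R3 B 2 -> on_hand[A=40 B=45 C=58] avail[A=40 B=43 C=58] open={R3}
Step 6: reserve R4 A 1 -> on_hand[A=40 B=45 C=58] avail[A=39 B=43 C=58] open={R3,R4}
Step 7: reserve R5 A 1 -> on_hand[A=40 B=45 C=58] avail[A=38 B=43 C=58] open={R3,R4,R5}
Step 8: reserve R6 A 7 -> on_hand[A=40 B=45 C=58] avail[A=31 B=43 C=58] open={R3,R4,R5,R6}
Step 9: reserve R7 B 8 -> on_hand[A=40 B=45 C=58] avail[A=31 B=35 C=58] open={R3,R4,R5,R6,R7}
Step 10: commit R6 -> on_hand[A=33 B=45 C=58] avail[A=31 B=35 C=58] open={R3,R4,R5,R7}
Step 11: reserve R8 C 5 -> on_hand[A=33 B=45 C=58] avail[A=31 B=35 C=53] open={R3,R4,R5,R7,R8}
Step 12: reserve R9 C 3 -> on_hand[A=33 B=45 C=58] avail[A=31 B=35 C=50] open={R3,R4,R5,R7,R8,R9}
Step 13: reserve R10 B 2 -> on_hand[A=33 B=45 C=58] avail[A=31 B=33 C=50] open={R10,R3,R4,R5,R7,R8,R9}
Step 14: commit R5 -> on_hand[A=32 B=45 C=58] avail[A=31 B=33 C=50] open={R10,R3,R4,R7,R8,R9}
Step 15: reserve R11 B 9 -> on_hand[A=32 B=45 C=58] avail[A=31 B=24 C=50] open={R10,R11,R3,R4,R7,R8,R9}

Answer: A: 31
B: 24
C: 50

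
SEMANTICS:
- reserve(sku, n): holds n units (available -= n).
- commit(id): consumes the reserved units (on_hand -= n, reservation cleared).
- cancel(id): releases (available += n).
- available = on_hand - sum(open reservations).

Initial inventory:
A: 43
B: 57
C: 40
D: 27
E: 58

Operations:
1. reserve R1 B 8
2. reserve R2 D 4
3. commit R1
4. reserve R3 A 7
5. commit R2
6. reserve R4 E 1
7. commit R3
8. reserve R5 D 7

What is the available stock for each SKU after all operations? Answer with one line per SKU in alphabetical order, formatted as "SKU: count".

Answer: A: 36
B: 49
C: 40
D: 16
E: 57

Derivation:
Step 1: reserve R1 B 8 -> on_hand[A=43 B=57 C=40 D=27 E=58] avail[A=43 B=49 C=40 D=27 E=58] open={R1}
Step 2: reserve R2 D 4 -> on_hand[A=43 B=57 C=40 D=27 E=58] avail[A=43 B=49 C=40 D=23 E=58] open={R1,R2}
Step 3: commit R1 -> on_hand[A=43 B=49 C=40 D=27 E=58] avail[A=43 B=49 C=40 D=23 E=58] open={R2}
Step 4: reserve R3 A 7 -> on_hand[A=43 B=49 C=40 D=27 E=58] avail[A=36 B=49 C=40 D=23 E=58] open={R2,R3}
Step 5: commit R2 -> on_hand[A=43 B=49 C=40 D=23 E=58] avail[A=36 B=49 C=40 D=23 E=58] open={R3}
Step 6: reserve R4 E 1 -> on_hand[A=43 B=49 C=40 D=23 E=58] avail[A=36 B=49 C=40 D=23 E=57] open={R3,R4}
Step 7: commit R3 -> on_hand[A=36 B=49 C=40 D=23 E=58] avail[A=36 B=49 C=40 D=23 E=57] open={R4}
Step 8: reserve R5 D 7 -> on_hand[A=36 B=49 C=40 D=23 E=58] avail[A=36 B=49 C=40 D=16 E=57] open={R4,R5}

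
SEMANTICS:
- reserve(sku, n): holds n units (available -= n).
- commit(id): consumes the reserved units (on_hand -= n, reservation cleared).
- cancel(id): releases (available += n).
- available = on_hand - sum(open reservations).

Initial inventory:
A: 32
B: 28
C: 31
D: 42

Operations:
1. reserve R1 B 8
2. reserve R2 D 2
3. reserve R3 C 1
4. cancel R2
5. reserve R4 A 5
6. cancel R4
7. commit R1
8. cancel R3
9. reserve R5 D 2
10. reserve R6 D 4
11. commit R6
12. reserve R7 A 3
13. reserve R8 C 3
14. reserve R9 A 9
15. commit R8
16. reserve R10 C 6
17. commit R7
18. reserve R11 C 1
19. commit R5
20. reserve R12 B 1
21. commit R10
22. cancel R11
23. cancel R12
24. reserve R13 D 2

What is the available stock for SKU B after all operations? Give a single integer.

Step 1: reserve R1 B 8 -> on_hand[A=32 B=28 C=31 D=42] avail[A=32 B=20 C=31 D=42] open={R1}
Step 2: reserve R2 D 2 -> on_hand[A=32 B=28 C=31 D=42] avail[A=32 B=20 C=31 D=40] open={R1,R2}
Step 3: reserve R3 C 1 -> on_hand[A=32 B=28 C=31 D=42] avail[A=32 B=20 C=30 D=40] open={R1,R2,R3}
Step 4: cancel R2 -> on_hand[A=32 B=28 C=31 D=42] avail[A=32 B=20 C=30 D=42] open={R1,R3}
Step 5: reserve R4 A 5 -> on_hand[A=32 B=28 C=31 D=42] avail[A=27 B=20 C=30 D=42] open={R1,R3,R4}
Step 6: cancel R4 -> on_hand[A=32 B=28 C=31 D=42] avail[A=32 B=20 C=30 D=42] open={R1,R3}
Step 7: commit R1 -> on_hand[A=32 B=20 C=31 D=42] avail[A=32 B=20 C=30 D=42] open={R3}
Step 8: cancel R3 -> on_hand[A=32 B=20 C=31 D=42] avail[A=32 B=20 C=31 D=42] open={}
Step 9: reserve R5 D 2 -> on_hand[A=32 B=20 C=31 D=42] avail[A=32 B=20 C=31 D=40] open={R5}
Step 10: reserve R6 D 4 -> on_hand[A=32 B=20 C=31 D=42] avail[A=32 B=20 C=31 D=36] open={R5,R6}
Step 11: commit R6 -> on_hand[A=32 B=20 C=31 D=38] avail[A=32 B=20 C=31 D=36] open={R5}
Step 12: reserve R7 A 3 -> on_hand[A=32 B=20 C=31 D=38] avail[A=29 B=20 C=31 D=36] open={R5,R7}
Step 13: reserve R8 C 3 -> on_hand[A=32 B=20 C=31 D=38] avail[A=29 B=20 C=28 D=36] open={R5,R7,R8}
Step 14: reserve R9 A 9 -> on_hand[A=32 B=20 C=31 D=38] avail[A=20 B=20 C=28 D=36] open={R5,R7,R8,R9}
Step 15: commit R8 -> on_hand[A=32 B=20 C=28 D=38] avail[A=20 B=20 C=28 D=36] open={R5,R7,R9}
Step 16: reserve R10 C 6 -> on_hand[A=32 B=20 C=28 D=38] avail[A=20 B=20 C=22 D=36] open={R10,R5,R7,R9}
Step 17: commit R7 -> on_hand[A=29 B=20 C=28 D=38] avail[A=20 B=20 C=22 D=36] open={R10,R5,R9}
Step 18: reserve R11 C 1 -> on_hand[A=29 B=20 C=28 D=38] avail[A=20 B=20 C=21 D=36] open={R10,R11,R5,R9}
Step 19: commit R5 -> on_hand[A=29 B=20 C=28 D=36] avail[A=20 B=20 C=21 D=36] open={R10,R11,R9}
Step 20: reserve R12 B 1 -> on_hand[A=29 B=20 C=28 D=36] avail[A=20 B=19 C=21 D=36] open={R10,R11,R12,R9}
Step 21: commit R10 -> on_hand[A=29 B=20 C=22 D=36] avail[A=20 B=19 C=21 D=36] open={R11,R12,R9}
Step 22: cancel R11 -> on_hand[A=29 B=20 C=22 D=36] avail[A=20 B=19 C=22 D=36] open={R12,R9}
Step 23: cancel R12 -> on_hand[A=29 B=20 C=22 D=36] avail[A=20 B=20 C=22 D=36] open={R9}
Step 24: reserve R13 D 2 -> on_hand[A=29 B=20 C=22 D=36] avail[A=20 B=20 C=22 D=34] open={R13,R9}
Final available[B] = 20

Answer: 20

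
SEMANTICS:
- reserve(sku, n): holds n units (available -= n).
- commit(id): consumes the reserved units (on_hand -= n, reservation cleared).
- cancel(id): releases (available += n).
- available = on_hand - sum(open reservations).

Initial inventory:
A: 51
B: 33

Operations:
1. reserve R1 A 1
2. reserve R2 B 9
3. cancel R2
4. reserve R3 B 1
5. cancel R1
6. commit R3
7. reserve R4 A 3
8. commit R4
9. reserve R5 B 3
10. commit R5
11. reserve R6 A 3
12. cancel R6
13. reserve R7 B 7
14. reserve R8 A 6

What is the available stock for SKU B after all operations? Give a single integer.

Step 1: reserve R1 A 1 -> on_hand[A=51 B=33] avail[A=50 B=33] open={R1}
Step 2: reserve R2 B 9 -> on_hand[A=51 B=33] avail[A=50 B=24] open={R1,R2}
Step 3: cancel R2 -> on_hand[A=51 B=33] avail[A=50 B=33] open={R1}
Step 4: reserve R3 B 1 -> on_hand[A=51 B=33] avail[A=50 B=32] open={R1,R3}
Step 5: cancel R1 -> on_hand[A=51 B=33] avail[A=51 B=32] open={R3}
Step 6: commit R3 -> on_hand[A=51 B=32] avail[A=51 B=32] open={}
Step 7: reserve R4 A 3 -> on_hand[A=51 B=32] avail[A=48 B=32] open={R4}
Step 8: commit R4 -> on_hand[A=48 B=32] avail[A=48 B=32] open={}
Step 9: reserve R5 B 3 -> on_hand[A=48 B=32] avail[A=48 B=29] open={R5}
Step 10: commit R5 -> on_hand[A=48 B=29] avail[A=48 B=29] open={}
Step 11: reserve R6 A 3 -> on_hand[A=48 B=29] avail[A=45 B=29] open={R6}
Step 12: cancel R6 -> on_hand[A=48 B=29] avail[A=48 B=29] open={}
Step 13: reserve R7 B 7 -> on_hand[A=48 B=29] avail[A=48 B=22] open={R7}
Step 14: reserve R8 A 6 -> on_hand[A=48 B=29] avail[A=42 B=22] open={R7,R8}
Final available[B] = 22

Answer: 22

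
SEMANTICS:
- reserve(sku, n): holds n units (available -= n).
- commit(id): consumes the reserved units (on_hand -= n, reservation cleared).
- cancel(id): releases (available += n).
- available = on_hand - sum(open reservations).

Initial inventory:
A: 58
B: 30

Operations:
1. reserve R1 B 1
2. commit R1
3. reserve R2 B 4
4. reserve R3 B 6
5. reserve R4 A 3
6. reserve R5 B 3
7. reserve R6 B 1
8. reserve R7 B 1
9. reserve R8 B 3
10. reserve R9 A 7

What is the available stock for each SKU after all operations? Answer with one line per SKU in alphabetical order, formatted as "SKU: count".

Answer: A: 48
B: 11

Derivation:
Step 1: reserve R1 B 1 -> on_hand[A=58 B=30] avail[A=58 B=29] open={R1}
Step 2: commit R1 -> on_hand[A=58 B=29] avail[A=58 B=29] open={}
Step 3: reserve R2 B 4 -> on_hand[A=58 B=29] avail[A=58 B=25] open={R2}
Step 4: reserve R3 B 6 -> on_hand[A=58 B=29] avail[A=58 B=19] open={R2,R3}
Step 5: reserve R4 A 3 -> on_hand[A=58 B=29] avail[A=55 B=19] open={R2,R3,R4}
Step 6: reserve R5 B 3 -> on_hand[A=58 B=29] avail[A=55 B=16] open={R2,R3,R4,R5}
Step 7: reserve R6 B 1 -> on_hand[A=58 B=29] avail[A=55 B=15] open={R2,R3,R4,R5,R6}
Step 8: reserve R7 B 1 -> on_hand[A=58 B=29] avail[A=55 B=14] open={R2,R3,R4,R5,R6,R7}
Step 9: reserve R8 B 3 -> on_hand[A=58 B=29] avail[A=55 B=11] open={R2,R3,R4,R5,R6,R7,R8}
Step 10: reserve R9 A 7 -> on_hand[A=58 B=29] avail[A=48 B=11] open={R2,R3,R4,R5,R6,R7,R8,R9}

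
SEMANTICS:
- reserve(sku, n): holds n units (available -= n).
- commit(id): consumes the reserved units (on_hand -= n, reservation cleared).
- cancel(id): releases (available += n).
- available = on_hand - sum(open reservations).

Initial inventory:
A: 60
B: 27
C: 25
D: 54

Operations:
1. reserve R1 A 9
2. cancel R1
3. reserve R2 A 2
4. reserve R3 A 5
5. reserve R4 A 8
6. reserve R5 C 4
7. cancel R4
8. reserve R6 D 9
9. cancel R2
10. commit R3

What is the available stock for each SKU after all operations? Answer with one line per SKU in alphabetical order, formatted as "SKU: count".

Answer: A: 55
B: 27
C: 21
D: 45

Derivation:
Step 1: reserve R1 A 9 -> on_hand[A=60 B=27 C=25 D=54] avail[A=51 B=27 C=25 D=54] open={R1}
Step 2: cancel R1 -> on_hand[A=60 B=27 C=25 D=54] avail[A=60 B=27 C=25 D=54] open={}
Step 3: reserve R2 A 2 -> on_hand[A=60 B=27 C=25 D=54] avail[A=58 B=27 C=25 D=54] open={R2}
Step 4: reserve R3 A 5 -> on_hand[A=60 B=27 C=25 D=54] avail[A=53 B=27 C=25 D=54] open={R2,R3}
Step 5: reserve R4 A 8 -> on_hand[A=60 B=27 C=25 D=54] avail[A=45 B=27 C=25 D=54] open={R2,R3,R4}
Step 6: reserve R5 C 4 -> on_hand[A=60 B=27 C=25 D=54] avail[A=45 B=27 C=21 D=54] open={R2,R3,R4,R5}
Step 7: cancel R4 -> on_hand[A=60 B=27 C=25 D=54] avail[A=53 B=27 C=21 D=54] open={R2,R3,R5}
Step 8: reserve R6 D 9 -> on_hand[A=60 B=27 C=25 D=54] avail[A=53 B=27 C=21 D=45] open={R2,R3,R5,R6}
Step 9: cancel R2 -> on_hand[A=60 B=27 C=25 D=54] avail[A=55 B=27 C=21 D=45] open={R3,R5,R6}
Step 10: commit R3 -> on_hand[A=55 B=27 C=25 D=54] avail[A=55 B=27 C=21 D=45] open={R5,R6}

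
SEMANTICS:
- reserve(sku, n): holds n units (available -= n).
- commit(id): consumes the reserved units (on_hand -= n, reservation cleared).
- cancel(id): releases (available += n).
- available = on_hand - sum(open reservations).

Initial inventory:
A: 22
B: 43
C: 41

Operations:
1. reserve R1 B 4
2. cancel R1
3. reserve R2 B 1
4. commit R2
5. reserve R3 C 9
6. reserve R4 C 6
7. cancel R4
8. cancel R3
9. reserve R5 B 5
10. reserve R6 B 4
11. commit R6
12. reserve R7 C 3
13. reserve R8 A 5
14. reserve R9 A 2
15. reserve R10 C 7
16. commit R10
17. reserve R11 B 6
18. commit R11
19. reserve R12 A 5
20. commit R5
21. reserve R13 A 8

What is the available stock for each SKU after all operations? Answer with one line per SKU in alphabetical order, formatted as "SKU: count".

Answer: A: 2
B: 27
C: 31

Derivation:
Step 1: reserve R1 B 4 -> on_hand[A=22 B=43 C=41] avail[A=22 B=39 C=41] open={R1}
Step 2: cancel R1 -> on_hand[A=22 B=43 C=41] avail[A=22 B=43 C=41] open={}
Step 3: reserve R2 B 1 -> on_hand[A=22 B=43 C=41] avail[A=22 B=42 C=41] open={R2}
Step 4: commit R2 -> on_hand[A=22 B=42 C=41] avail[A=22 B=42 C=41] open={}
Step 5: reserve R3 C 9 -> on_hand[A=22 B=42 C=41] avail[A=22 B=42 C=32] open={R3}
Step 6: reserve R4 C 6 -> on_hand[A=22 B=42 C=41] avail[A=22 B=42 C=26] open={R3,R4}
Step 7: cancel R4 -> on_hand[A=22 B=42 C=41] avail[A=22 B=42 C=32] open={R3}
Step 8: cancel R3 -> on_hand[A=22 B=42 C=41] avail[A=22 B=42 C=41] open={}
Step 9: reserve R5 B 5 -> on_hand[A=22 B=42 C=41] avail[A=22 B=37 C=41] open={R5}
Step 10: reserve R6 B 4 -> on_hand[A=22 B=42 C=41] avail[A=22 B=33 C=41] open={R5,R6}
Step 11: commit R6 -> on_hand[A=22 B=38 C=41] avail[A=22 B=33 C=41] open={R5}
Step 12: reserve R7 C 3 -> on_hand[A=22 B=38 C=41] avail[A=22 B=33 C=38] open={R5,R7}
Step 13: reserve R8 A 5 -> on_hand[A=22 B=38 C=41] avail[A=17 B=33 C=38] open={R5,R7,R8}
Step 14: reserve R9 A 2 -> on_hand[A=22 B=38 C=41] avail[A=15 B=33 C=38] open={R5,R7,R8,R9}
Step 15: reserve R10 C 7 -> on_hand[A=22 B=38 C=41] avail[A=15 B=33 C=31] open={R10,R5,R7,R8,R9}
Step 16: commit R10 -> on_hand[A=22 B=38 C=34] avail[A=15 B=33 C=31] open={R5,R7,R8,R9}
Step 17: reserve R11 B 6 -> on_hand[A=22 B=38 C=34] avail[A=15 B=27 C=31] open={R11,R5,R7,R8,R9}
Step 18: commit R11 -> on_hand[A=22 B=32 C=34] avail[A=15 B=27 C=31] open={R5,R7,R8,R9}
Step 19: reserve R12 A 5 -> on_hand[A=22 B=32 C=34] avail[A=10 B=27 C=31] open={R12,R5,R7,R8,R9}
Step 20: commit R5 -> on_hand[A=22 B=27 C=34] avail[A=10 B=27 C=31] open={R12,R7,R8,R9}
Step 21: reserve R13 A 8 -> on_hand[A=22 B=27 C=34] avail[A=2 B=27 C=31] open={R12,R13,R7,R8,R9}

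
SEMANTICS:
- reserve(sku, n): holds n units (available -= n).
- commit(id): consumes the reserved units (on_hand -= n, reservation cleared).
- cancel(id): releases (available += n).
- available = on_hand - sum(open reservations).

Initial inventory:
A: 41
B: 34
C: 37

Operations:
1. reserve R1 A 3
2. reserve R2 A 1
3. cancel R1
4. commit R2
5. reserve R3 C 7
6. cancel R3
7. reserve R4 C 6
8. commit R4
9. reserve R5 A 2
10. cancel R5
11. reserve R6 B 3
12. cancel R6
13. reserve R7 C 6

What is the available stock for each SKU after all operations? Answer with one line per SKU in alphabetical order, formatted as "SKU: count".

Answer: A: 40
B: 34
C: 25

Derivation:
Step 1: reserve R1 A 3 -> on_hand[A=41 B=34 C=37] avail[A=38 B=34 C=37] open={R1}
Step 2: reserve R2 A 1 -> on_hand[A=41 B=34 C=37] avail[A=37 B=34 C=37] open={R1,R2}
Step 3: cancel R1 -> on_hand[A=41 B=34 C=37] avail[A=40 B=34 C=37] open={R2}
Step 4: commit R2 -> on_hand[A=40 B=34 C=37] avail[A=40 B=34 C=37] open={}
Step 5: reserve R3 C 7 -> on_hand[A=40 B=34 C=37] avail[A=40 B=34 C=30] open={R3}
Step 6: cancel R3 -> on_hand[A=40 B=34 C=37] avail[A=40 B=34 C=37] open={}
Step 7: reserve R4 C 6 -> on_hand[A=40 B=34 C=37] avail[A=40 B=34 C=31] open={R4}
Step 8: commit R4 -> on_hand[A=40 B=34 C=31] avail[A=40 B=34 C=31] open={}
Step 9: reserve R5 A 2 -> on_hand[A=40 B=34 C=31] avail[A=38 B=34 C=31] open={R5}
Step 10: cancel R5 -> on_hand[A=40 B=34 C=31] avail[A=40 B=34 C=31] open={}
Step 11: reserve R6 B 3 -> on_hand[A=40 B=34 C=31] avail[A=40 B=31 C=31] open={R6}
Step 12: cancel R6 -> on_hand[A=40 B=34 C=31] avail[A=40 B=34 C=31] open={}
Step 13: reserve R7 C 6 -> on_hand[A=40 B=34 C=31] avail[A=40 B=34 C=25] open={R7}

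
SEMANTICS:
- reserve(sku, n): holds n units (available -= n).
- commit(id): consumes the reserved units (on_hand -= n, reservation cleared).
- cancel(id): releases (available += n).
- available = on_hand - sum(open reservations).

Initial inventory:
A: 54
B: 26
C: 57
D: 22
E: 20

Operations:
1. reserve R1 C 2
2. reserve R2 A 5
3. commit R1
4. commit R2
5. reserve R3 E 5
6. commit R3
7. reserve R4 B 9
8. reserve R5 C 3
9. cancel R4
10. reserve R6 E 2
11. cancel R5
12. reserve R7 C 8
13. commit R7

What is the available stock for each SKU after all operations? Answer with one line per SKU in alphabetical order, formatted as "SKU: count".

Step 1: reserve R1 C 2 -> on_hand[A=54 B=26 C=57 D=22 E=20] avail[A=54 B=26 C=55 D=22 E=20] open={R1}
Step 2: reserve R2 A 5 -> on_hand[A=54 B=26 C=57 D=22 E=20] avail[A=49 B=26 C=55 D=22 E=20] open={R1,R2}
Step 3: commit R1 -> on_hand[A=54 B=26 C=55 D=22 E=20] avail[A=49 B=26 C=55 D=22 E=20] open={R2}
Step 4: commit R2 -> on_hand[A=49 B=26 C=55 D=22 E=20] avail[A=49 B=26 C=55 D=22 E=20] open={}
Step 5: reserve R3 E 5 -> on_hand[A=49 B=26 C=55 D=22 E=20] avail[A=49 B=26 C=55 D=22 E=15] open={R3}
Step 6: commit R3 -> on_hand[A=49 B=26 C=55 D=22 E=15] avail[A=49 B=26 C=55 D=22 E=15] open={}
Step 7: reserve R4 B 9 -> on_hand[A=49 B=26 C=55 D=22 E=15] avail[A=49 B=17 C=55 D=22 E=15] open={R4}
Step 8: reserve R5 C 3 -> on_hand[A=49 B=26 C=55 D=22 E=15] avail[A=49 B=17 C=52 D=22 E=15] open={R4,R5}
Step 9: cancel R4 -> on_hand[A=49 B=26 C=55 D=22 E=15] avail[A=49 B=26 C=52 D=22 E=15] open={R5}
Step 10: reserve R6 E 2 -> on_hand[A=49 B=26 C=55 D=22 E=15] avail[A=49 B=26 C=52 D=22 E=13] open={R5,R6}
Step 11: cancel R5 -> on_hand[A=49 B=26 C=55 D=22 E=15] avail[A=49 B=26 C=55 D=22 E=13] open={R6}
Step 12: reserve R7 C 8 -> on_hand[A=49 B=26 C=55 D=22 E=15] avail[A=49 B=26 C=47 D=22 E=13] open={R6,R7}
Step 13: commit R7 -> on_hand[A=49 B=26 C=47 D=22 E=15] avail[A=49 B=26 C=47 D=22 E=13] open={R6}

Answer: A: 49
B: 26
C: 47
D: 22
E: 13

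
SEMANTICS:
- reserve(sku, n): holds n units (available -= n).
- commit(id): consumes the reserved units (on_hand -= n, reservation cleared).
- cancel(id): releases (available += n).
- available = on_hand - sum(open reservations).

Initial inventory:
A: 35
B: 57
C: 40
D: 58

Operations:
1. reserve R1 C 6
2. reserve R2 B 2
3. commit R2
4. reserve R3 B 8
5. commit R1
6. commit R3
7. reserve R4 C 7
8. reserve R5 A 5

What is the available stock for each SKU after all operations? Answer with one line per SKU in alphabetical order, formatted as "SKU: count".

Step 1: reserve R1 C 6 -> on_hand[A=35 B=57 C=40 D=58] avail[A=35 B=57 C=34 D=58] open={R1}
Step 2: reserve R2 B 2 -> on_hand[A=35 B=57 C=40 D=58] avail[A=35 B=55 C=34 D=58] open={R1,R2}
Step 3: commit R2 -> on_hand[A=35 B=55 C=40 D=58] avail[A=35 B=55 C=34 D=58] open={R1}
Step 4: reserve R3 B 8 -> on_hand[A=35 B=55 C=40 D=58] avail[A=35 B=47 C=34 D=58] open={R1,R3}
Step 5: commit R1 -> on_hand[A=35 B=55 C=34 D=58] avail[A=35 B=47 C=34 D=58] open={R3}
Step 6: commit R3 -> on_hand[A=35 B=47 C=34 D=58] avail[A=35 B=47 C=34 D=58] open={}
Step 7: reserve R4 C 7 -> on_hand[A=35 B=47 C=34 D=58] avail[A=35 B=47 C=27 D=58] open={R4}
Step 8: reserve R5 A 5 -> on_hand[A=35 B=47 C=34 D=58] avail[A=30 B=47 C=27 D=58] open={R4,R5}

Answer: A: 30
B: 47
C: 27
D: 58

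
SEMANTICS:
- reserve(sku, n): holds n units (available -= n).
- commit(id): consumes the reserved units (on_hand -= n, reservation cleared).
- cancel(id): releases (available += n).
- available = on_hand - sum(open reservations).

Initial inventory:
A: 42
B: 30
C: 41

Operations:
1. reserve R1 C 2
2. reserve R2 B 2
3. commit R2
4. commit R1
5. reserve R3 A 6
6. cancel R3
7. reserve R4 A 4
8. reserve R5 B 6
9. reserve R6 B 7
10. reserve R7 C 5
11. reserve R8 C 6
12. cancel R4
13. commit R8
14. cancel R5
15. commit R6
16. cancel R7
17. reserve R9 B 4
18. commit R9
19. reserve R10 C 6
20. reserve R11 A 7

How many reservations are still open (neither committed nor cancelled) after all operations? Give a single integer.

Step 1: reserve R1 C 2 -> on_hand[A=42 B=30 C=41] avail[A=42 B=30 C=39] open={R1}
Step 2: reserve R2 B 2 -> on_hand[A=42 B=30 C=41] avail[A=42 B=28 C=39] open={R1,R2}
Step 3: commit R2 -> on_hand[A=42 B=28 C=41] avail[A=42 B=28 C=39] open={R1}
Step 4: commit R1 -> on_hand[A=42 B=28 C=39] avail[A=42 B=28 C=39] open={}
Step 5: reserve R3 A 6 -> on_hand[A=42 B=28 C=39] avail[A=36 B=28 C=39] open={R3}
Step 6: cancel R3 -> on_hand[A=42 B=28 C=39] avail[A=42 B=28 C=39] open={}
Step 7: reserve R4 A 4 -> on_hand[A=42 B=28 C=39] avail[A=38 B=28 C=39] open={R4}
Step 8: reserve R5 B 6 -> on_hand[A=42 B=28 C=39] avail[A=38 B=22 C=39] open={R4,R5}
Step 9: reserve R6 B 7 -> on_hand[A=42 B=28 C=39] avail[A=38 B=15 C=39] open={R4,R5,R6}
Step 10: reserve R7 C 5 -> on_hand[A=42 B=28 C=39] avail[A=38 B=15 C=34] open={R4,R5,R6,R7}
Step 11: reserve R8 C 6 -> on_hand[A=42 B=28 C=39] avail[A=38 B=15 C=28] open={R4,R5,R6,R7,R8}
Step 12: cancel R4 -> on_hand[A=42 B=28 C=39] avail[A=42 B=15 C=28] open={R5,R6,R7,R8}
Step 13: commit R8 -> on_hand[A=42 B=28 C=33] avail[A=42 B=15 C=28] open={R5,R6,R7}
Step 14: cancel R5 -> on_hand[A=42 B=28 C=33] avail[A=42 B=21 C=28] open={R6,R7}
Step 15: commit R6 -> on_hand[A=42 B=21 C=33] avail[A=42 B=21 C=28] open={R7}
Step 16: cancel R7 -> on_hand[A=42 B=21 C=33] avail[A=42 B=21 C=33] open={}
Step 17: reserve R9 B 4 -> on_hand[A=42 B=21 C=33] avail[A=42 B=17 C=33] open={R9}
Step 18: commit R9 -> on_hand[A=42 B=17 C=33] avail[A=42 B=17 C=33] open={}
Step 19: reserve R10 C 6 -> on_hand[A=42 B=17 C=33] avail[A=42 B=17 C=27] open={R10}
Step 20: reserve R11 A 7 -> on_hand[A=42 B=17 C=33] avail[A=35 B=17 C=27] open={R10,R11}
Open reservations: ['R10', 'R11'] -> 2

Answer: 2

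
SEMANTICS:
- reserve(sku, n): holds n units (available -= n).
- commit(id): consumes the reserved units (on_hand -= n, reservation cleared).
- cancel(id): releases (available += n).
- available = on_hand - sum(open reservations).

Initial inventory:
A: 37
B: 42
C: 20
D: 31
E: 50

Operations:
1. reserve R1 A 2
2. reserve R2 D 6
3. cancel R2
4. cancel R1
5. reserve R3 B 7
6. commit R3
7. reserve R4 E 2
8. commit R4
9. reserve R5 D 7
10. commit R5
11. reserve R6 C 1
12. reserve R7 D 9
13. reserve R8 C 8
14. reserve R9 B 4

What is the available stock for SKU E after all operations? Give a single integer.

Step 1: reserve R1 A 2 -> on_hand[A=37 B=42 C=20 D=31 E=50] avail[A=35 B=42 C=20 D=31 E=50] open={R1}
Step 2: reserve R2 D 6 -> on_hand[A=37 B=42 C=20 D=31 E=50] avail[A=35 B=42 C=20 D=25 E=50] open={R1,R2}
Step 3: cancel R2 -> on_hand[A=37 B=42 C=20 D=31 E=50] avail[A=35 B=42 C=20 D=31 E=50] open={R1}
Step 4: cancel R1 -> on_hand[A=37 B=42 C=20 D=31 E=50] avail[A=37 B=42 C=20 D=31 E=50] open={}
Step 5: reserve R3 B 7 -> on_hand[A=37 B=42 C=20 D=31 E=50] avail[A=37 B=35 C=20 D=31 E=50] open={R3}
Step 6: commit R3 -> on_hand[A=37 B=35 C=20 D=31 E=50] avail[A=37 B=35 C=20 D=31 E=50] open={}
Step 7: reserve R4 E 2 -> on_hand[A=37 B=35 C=20 D=31 E=50] avail[A=37 B=35 C=20 D=31 E=48] open={R4}
Step 8: commit R4 -> on_hand[A=37 B=35 C=20 D=31 E=48] avail[A=37 B=35 C=20 D=31 E=48] open={}
Step 9: reserve R5 D 7 -> on_hand[A=37 B=35 C=20 D=31 E=48] avail[A=37 B=35 C=20 D=24 E=48] open={R5}
Step 10: commit R5 -> on_hand[A=37 B=35 C=20 D=24 E=48] avail[A=37 B=35 C=20 D=24 E=48] open={}
Step 11: reserve R6 C 1 -> on_hand[A=37 B=35 C=20 D=24 E=48] avail[A=37 B=35 C=19 D=24 E=48] open={R6}
Step 12: reserve R7 D 9 -> on_hand[A=37 B=35 C=20 D=24 E=48] avail[A=37 B=35 C=19 D=15 E=48] open={R6,R7}
Step 13: reserve R8 C 8 -> on_hand[A=37 B=35 C=20 D=24 E=48] avail[A=37 B=35 C=11 D=15 E=48] open={R6,R7,R8}
Step 14: reserve R9 B 4 -> on_hand[A=37 B=35 C=20 D=24 E=48] avail[A=37 B=31 C=11 D=15 E=48] open={R6,R7,R8,R9}
Final available[E] = 48

Answer: 48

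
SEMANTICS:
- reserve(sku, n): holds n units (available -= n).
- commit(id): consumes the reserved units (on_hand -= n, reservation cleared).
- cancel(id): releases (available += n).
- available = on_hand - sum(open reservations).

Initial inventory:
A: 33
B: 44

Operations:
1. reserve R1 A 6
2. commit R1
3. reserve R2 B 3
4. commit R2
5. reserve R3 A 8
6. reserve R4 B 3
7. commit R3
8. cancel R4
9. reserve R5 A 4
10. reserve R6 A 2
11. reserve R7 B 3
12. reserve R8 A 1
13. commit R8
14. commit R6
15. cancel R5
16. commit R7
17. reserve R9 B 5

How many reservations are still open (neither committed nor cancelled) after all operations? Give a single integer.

Step 1: reserve R1 A 6 -> on_hand[A=33 B=44] avail[A=27 B=44] open={R1}
Step 2: commit R1 -> on_hand[A=27 B=44] avail[A=27 B=44] open={}
Step 3: reserve R2 B 3 -> on_hand[A=27 B=44] avail[A=27 B=41] open={R2}
Step 4: commit R2 -> on_hand[A=27 B=41] avail[A=27 B=41] open={}
Step 5: reserve R3 A 8 -> on_hand[A=27 B=41] avail[A=19 B=41] open={R3}
Step 6: reserve R4 B 3 -> on_hand[A=27 B=41] avail[A=19 B=38] open={R3,R4}
Step 7: commit R3 -> on_hand[A=19 B=41] avail[A=19 B=38] open={R4}
Step 8: cancel R4 -> on_hand[A=19 B=41] avail[A=19 B=41] open={}
Step 9: reserve R5 A 4 -> on_hand[A=19 B=41] avail[A=15 B=41] open={R5}
Step 10: reserve R6 A 2 -> on_hand[A=19 B=41] avail[A=13 B=41] open={R5,R6}
Step 11: reserve R7 B 3 -> on_hand[A=19 B=41] avail[A=13 B=38] open={R5,R6,R7}
Step 12: reserve R8 A 1 -> on_hand[A=19 B=41] avail[A=12 B=38] open={R5,R6,R7,R8}
Step 13: commit R8 -> on_hand[A=18 B=41] avail[A=12 B=38] open={R5,R6,R7}
Step 14: commit R6 -> on_hand[A=16 B=41] avail[A=12 B=38] open={R5,R7}
Step 15: cancel R5 -> on_hand[A=16 B=41] avail[A=16 B=38] open={R7}
Step 16: commit R7 -> on_hand[A=16 B=38] avail[A=16 B=38] open={}
Step 17: reserve R9 B 5 -> on_hand[A=16 B=38] avail[A=16 B=33] open={R9}
Open reservations: ['R9'] -> 1

Answer: 1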